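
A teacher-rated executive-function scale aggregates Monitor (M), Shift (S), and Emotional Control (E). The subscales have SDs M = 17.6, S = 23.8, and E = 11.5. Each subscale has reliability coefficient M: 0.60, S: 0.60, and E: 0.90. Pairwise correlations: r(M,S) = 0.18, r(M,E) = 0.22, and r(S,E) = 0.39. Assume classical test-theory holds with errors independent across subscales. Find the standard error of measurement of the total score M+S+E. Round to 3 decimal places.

19.071

Var(total) = 1008.45 + 453.339 = 1461.79.
True-score variance = 644.745 + 453.339 = 1098.08, so reliability = 0.7512.
Error variance = 1461.79 − 1098.08 = 363.705; SEM = √363.705 = 19.071.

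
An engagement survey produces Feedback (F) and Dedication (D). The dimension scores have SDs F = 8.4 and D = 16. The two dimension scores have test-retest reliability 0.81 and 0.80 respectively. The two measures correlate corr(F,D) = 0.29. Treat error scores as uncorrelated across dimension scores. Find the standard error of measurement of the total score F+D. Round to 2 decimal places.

Var(total) = 326.56 + 77.952 = 404.512.
True-score variance = 261.954 + 77.952 = 339.906, so reliability = 0.8403.
Error variance = 404.512 − 339.906 = 64.6064; SEM = √64.6064 = 8.04.

8.04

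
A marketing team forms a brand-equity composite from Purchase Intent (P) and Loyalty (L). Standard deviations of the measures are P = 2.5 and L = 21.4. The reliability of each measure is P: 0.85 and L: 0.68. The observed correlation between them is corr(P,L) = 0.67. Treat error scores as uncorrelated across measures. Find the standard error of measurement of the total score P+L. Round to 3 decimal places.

Var(total) = 464.21 + 71.69 = 535.9.
True-score variance = 316.725 + 71.69 = 388.415, so reliability = 0.7248.
Error variance = 535.9 − 388.415 = 147.485; SEM = √147.485 = 12.144.

12.144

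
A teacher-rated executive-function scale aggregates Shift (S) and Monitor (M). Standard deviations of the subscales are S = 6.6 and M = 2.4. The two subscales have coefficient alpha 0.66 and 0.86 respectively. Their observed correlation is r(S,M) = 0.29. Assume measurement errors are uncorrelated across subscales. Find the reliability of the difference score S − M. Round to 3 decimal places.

Var(S−M) = 6.6² + 2.4² − 2·6.6·2.4·0.29 = 49.32 − 9.1872 = 40.1328.
Because errors are independent across components, Cov(Tᵢ,Tⱼ) = Cov(Xᵢ,Xⱼ); the off-diagonal part of the true-score variance is the same as above.
True-score variance = [6.6²·0.66 + 2.4²·0.86] − 9.1872 = 33.7032 − 9.1872 = 24.516.
Reliability = 24.516 / 40.1328 = 0.611.

0.611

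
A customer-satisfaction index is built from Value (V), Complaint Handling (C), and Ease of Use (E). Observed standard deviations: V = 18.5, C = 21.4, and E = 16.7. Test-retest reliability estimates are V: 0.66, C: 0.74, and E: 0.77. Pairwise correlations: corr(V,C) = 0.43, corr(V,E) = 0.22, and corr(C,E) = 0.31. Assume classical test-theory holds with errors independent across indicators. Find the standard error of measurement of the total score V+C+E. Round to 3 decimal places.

17.308

Var(total) = 1079.1 + 697.988 = 1777.09.
True-score variance = 779.521 + 697.988 = 1477.51, so reliability = 0.8314.
Error variance = 1777.09 − 1477.51 = 299.579; SEM = √299.579 = 17.308.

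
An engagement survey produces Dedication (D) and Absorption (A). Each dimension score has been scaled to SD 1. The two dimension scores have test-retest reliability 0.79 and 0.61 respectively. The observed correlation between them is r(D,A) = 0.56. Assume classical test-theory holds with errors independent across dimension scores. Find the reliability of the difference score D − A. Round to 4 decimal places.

0.3182

Var(D−A) = 1 + 1 − 2·0.56 = 2 − 1.12 = 0.88.
Under uncorrelated errors the observed covariances equal the true-score covariances, so only the own-variance terms attenuate.
True-score variance = [0.79 + 0.61] − 1.12 = 1.4 − 1.12 = 0.28.
Reliability = 0.28 / 0.88 = 0.3182.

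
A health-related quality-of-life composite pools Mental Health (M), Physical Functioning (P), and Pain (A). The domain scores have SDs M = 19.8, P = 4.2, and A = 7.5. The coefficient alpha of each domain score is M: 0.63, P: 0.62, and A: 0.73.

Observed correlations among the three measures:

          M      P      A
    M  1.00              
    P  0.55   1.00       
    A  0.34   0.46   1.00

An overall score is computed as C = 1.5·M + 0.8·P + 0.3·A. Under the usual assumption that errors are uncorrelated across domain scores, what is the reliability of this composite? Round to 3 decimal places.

Var(C) = 1.5²·19.8² + 0.8²·4.2² + 0.3²·7.5² + 2·[1.2·19.8·4.2·0.55 + 0.45·19.8·7.5·0.34 + 0.24·4.2·7.5·0.46] = 898.442 + 162.167 = 1060.61.
Because errors are independent across components, Cov(Tᵢ,Tⱼ) = Cov(Xᵢ,Xⱼ); the off-diagonal part of the true-score variance is the same as above.
True-score variance = [1.5²·19.8²·0.63 + 0.8²·4.2²·0.62 + 0.3²·7.5²·0.73] + 162.167 = 566.412 + 162.167 = 728.579.
Reliability = 728.579 / 1060.61 = 0.687.

0.687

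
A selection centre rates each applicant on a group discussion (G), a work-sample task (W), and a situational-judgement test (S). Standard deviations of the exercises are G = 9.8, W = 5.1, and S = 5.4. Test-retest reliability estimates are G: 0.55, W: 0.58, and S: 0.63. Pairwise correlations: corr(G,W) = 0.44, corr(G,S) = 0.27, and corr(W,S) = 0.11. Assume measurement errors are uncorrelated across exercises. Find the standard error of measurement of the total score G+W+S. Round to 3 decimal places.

8.058

Var(total) = 151.21 + 78.618 = 229.828.
True-score variance = 86.2786 + 78.618 = 164.897, so reliability = 0.7175.
Error variance = 229.828 − 164.897 = 64.9314; SEM = √64.9314 = 8.058.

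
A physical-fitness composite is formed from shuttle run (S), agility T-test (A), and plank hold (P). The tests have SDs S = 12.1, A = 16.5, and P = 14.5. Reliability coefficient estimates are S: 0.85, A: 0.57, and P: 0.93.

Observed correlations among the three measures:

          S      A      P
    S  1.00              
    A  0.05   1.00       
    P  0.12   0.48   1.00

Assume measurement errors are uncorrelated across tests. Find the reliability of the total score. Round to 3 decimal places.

Var(S+A+P) = 12.1² + 16.5² + 14.5² + 2·[12.1·16.5·0.05 + 12.1·14.5·0.12 + 16.5·14.5·0.48] = 628.91 + 291.753 = 920.663.
Because errors are independent across components, Cov(Tᵢ,Tⱼ) = Cov(Xᵢ,Xⱼ); the off-diagonal part of the true-score variance is the same as above.
True-score variance = [12.1²·0.85 + 16.5²·0.57 + 14.5²·0.93] + 291.753 = 475.163 + 291.753 = 766.917.
Reliability = 766.917 / 920.663 = 0.833.

0.833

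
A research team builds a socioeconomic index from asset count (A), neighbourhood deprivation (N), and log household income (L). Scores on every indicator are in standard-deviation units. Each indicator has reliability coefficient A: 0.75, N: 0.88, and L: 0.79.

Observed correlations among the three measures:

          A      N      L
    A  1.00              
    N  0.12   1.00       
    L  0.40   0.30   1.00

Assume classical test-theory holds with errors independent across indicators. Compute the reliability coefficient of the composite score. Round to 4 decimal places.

Var(A+N+L) = 3 + 2·[0.12 + 0.40 + 0.30] = 3 + 1.64 = 4.64.
Because errors are independent across components, Cov(Tᵢ,Tⱼ) = Cov(Xᵢ,Xⱼ); the off-diagonal part of the true-score variance is the same as above.
True-score variance = [0.75 + 0.88 + 0.79] + 1.64 = 2.42 + 1.64 = 4.06.
Reliability = 4.06 / 4.64 = 0.8750.

0.8750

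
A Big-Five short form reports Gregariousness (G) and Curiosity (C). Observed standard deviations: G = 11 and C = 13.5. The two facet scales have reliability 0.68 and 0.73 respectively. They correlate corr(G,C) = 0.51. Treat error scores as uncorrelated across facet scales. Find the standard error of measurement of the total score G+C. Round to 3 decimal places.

Var(total) = 303.25 + 151.47 = 454.72.
True-score variance = 215.322 + 151.47 = 366.793, so reliability = 0.8066.
Error variance = 454.72 − 366.793 = 87.9275; SEM = √87.9275 = 9.377.

9.377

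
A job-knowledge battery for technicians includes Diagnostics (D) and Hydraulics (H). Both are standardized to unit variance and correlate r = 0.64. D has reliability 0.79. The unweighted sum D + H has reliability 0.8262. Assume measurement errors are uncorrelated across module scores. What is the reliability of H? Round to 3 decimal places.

0.640

Var(D+H) = 2 + 2·0.64 = 3.280.
True-score variance = ρ_D + ρ_H + 2·0.64, so 0.8262 = (0.79 + ρ_H + 1.28) / 3.280.
ρ_H = 0.8262·3.280 − 0.79 − 1.28 = 0.640.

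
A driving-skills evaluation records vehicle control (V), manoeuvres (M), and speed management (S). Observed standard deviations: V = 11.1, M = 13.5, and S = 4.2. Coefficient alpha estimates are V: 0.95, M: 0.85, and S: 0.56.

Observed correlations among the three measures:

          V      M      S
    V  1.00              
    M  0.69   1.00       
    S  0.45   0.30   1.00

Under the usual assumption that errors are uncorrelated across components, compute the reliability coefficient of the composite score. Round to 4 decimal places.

Var(V+M+S) = 11.1² + 13.5² + 4.2² + 2·[11.1·13.5·0.69 + 11.1·4.2·0.45 + 13.5·4.2·0.30] = 323.1 + 282.771 = 605.871.
With uncorrelated errors the cross-covariances are all true-score covariance, so they carry over unchanged; only the diagonal terms shrink to ρᵢσᵢ².
True-score variance = [11.1²·0.95 + 13.5²·0.85 + 4.2²·0.56] + 282.771 = 281.84 + 282.771 = 564.611.
Reliability = 564.611 / 605.871 = 0.9319.

0.9319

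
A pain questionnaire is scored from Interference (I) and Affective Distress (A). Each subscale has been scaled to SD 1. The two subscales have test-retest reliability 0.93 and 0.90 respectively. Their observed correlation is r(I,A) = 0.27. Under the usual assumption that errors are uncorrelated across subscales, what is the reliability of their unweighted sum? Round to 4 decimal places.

Var(I+A) = 2 + 2·[0.27] = 2 + 0.54 = 2.54.
Because errors are independent across components, Cov(Tᵢ,Tⱼ) = Cov(Xᵢ,Xⱼ); the off-diagonal part of the true-score variance is the same as above.
True-score variance = [0.93 + 0.90] + 0.54 = 1.83 + 0.54 = 2.37.
Reliability = 2.37 / 2.54 = 0.9331.

0.9331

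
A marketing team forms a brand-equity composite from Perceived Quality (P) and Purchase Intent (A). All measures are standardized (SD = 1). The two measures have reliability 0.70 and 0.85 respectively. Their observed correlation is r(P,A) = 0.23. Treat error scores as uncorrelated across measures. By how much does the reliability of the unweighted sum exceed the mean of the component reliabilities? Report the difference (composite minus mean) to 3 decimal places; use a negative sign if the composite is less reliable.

0.042

Var(sum) = 2 + 0.46 = 2.46; true-score variance = 1.55 + 0.46 = 2.01; composite reliability = 0.8171.
Mean component reliability = 0.7750.
Difference = 0.8171 − 0.7750 = 0.042.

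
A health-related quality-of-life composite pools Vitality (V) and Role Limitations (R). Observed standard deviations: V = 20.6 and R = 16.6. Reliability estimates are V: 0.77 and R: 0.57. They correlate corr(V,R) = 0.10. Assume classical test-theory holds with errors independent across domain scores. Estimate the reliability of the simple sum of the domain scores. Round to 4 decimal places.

Var(V+R) = 20.6² + 16.6² + 2·[20.6·16.6·0.10] = 699.92 + 68.392 = 768.312.
Because errors are independent across components, Cov(Tᵢ,Tⱼ) = Cov(Xᵢ,Xⱼ); the off-diagonal part of the true-score variance is the same as above.
True-score variance = [20.6²·0.77 + 16.6²·0.57] + 68.392 = 483.826 + 68.392 = 552.218.
Reliability = 552.218 / 768.312 = 0.7187.

0.7187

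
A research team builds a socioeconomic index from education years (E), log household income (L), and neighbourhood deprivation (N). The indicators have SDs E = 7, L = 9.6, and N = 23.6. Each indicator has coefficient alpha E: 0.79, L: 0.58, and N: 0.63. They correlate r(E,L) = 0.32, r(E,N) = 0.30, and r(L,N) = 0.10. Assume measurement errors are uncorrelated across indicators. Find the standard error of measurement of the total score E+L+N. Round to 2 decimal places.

Var(total) = 698.12 + 187.44 = 885.56.
True-score variance = 443.048 + 187.44 = 630.488, so reliability = 0.7120.
Error variance = 885.56 − 630.488 = 255.072; SEM = √255.072 = 15.97.

15.97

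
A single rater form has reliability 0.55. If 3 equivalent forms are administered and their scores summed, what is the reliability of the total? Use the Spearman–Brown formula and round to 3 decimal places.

0.786

ρ_k = kρ / (1 + (k−1)ρ) = 3·0.55 / (1 + 2·0.55) = 1.650 / 2.100 = 0.786.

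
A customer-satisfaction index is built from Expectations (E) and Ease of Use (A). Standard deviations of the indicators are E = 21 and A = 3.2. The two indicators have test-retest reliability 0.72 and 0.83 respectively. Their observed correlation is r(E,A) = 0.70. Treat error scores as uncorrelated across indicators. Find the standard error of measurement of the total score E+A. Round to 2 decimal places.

11.19

Var(total) = 451.24 + 94.08 = 545.32.
True-score variance = 326.019 + 94.08 = 420.099, so reliability = 0.7704.
Error variance = 545.32 − 420.099 = 125.221; SEM = √125.221 = 11.19.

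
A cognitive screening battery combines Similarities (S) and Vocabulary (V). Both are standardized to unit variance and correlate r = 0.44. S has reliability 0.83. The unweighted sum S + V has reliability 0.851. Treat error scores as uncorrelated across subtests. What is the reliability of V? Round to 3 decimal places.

Var(S+V) = 2 + 2·0.44 = 2.880.
True-score variance = ρ_S + ρ_V + 2·0.44, so 0.851 = (0.83 + ρ_V + 0.88) / 2.880.
ρ_V = 0.851·2.880 − 0.83 − 0.88 = 0.741.

0.741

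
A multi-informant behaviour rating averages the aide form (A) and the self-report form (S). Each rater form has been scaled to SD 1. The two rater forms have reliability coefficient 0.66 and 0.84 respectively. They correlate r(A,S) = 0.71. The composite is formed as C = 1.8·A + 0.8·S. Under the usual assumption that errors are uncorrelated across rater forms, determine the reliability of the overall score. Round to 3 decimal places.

Var(C) = 1.8² + 0.8² + 2·[1.44·0.71] = 3.88 + 2.0448 = 5.9248.
Because errors are independent across components, Cov(Tᵢ,Tⱼ) = Cov(Xᵢ,Xⱼ); the off-diagonal part of the true-score variance is the same as above.
True-score variance = [1.8²·0.66 + 0.8²·0.84] + 2.0448 = 2.676 + 2.0448 = 4.7208.
Reliability = 4.7208 / 5.9248 = 0.797.

0.797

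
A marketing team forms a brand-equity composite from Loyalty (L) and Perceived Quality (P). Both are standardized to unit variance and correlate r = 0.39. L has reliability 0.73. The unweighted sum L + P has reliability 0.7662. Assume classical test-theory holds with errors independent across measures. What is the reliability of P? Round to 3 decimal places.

Var(L+P) = 2 + 2·0.39 = 2.780.
True-score variance = ρ_L + ρ_P + 2·0.39, so 0.7662 = (0.73 + ρ_P + 0.78) / 2.780.
ρ_P = 0.7662·2.780 − 0.73 − 0.78 = 0.620.

0.620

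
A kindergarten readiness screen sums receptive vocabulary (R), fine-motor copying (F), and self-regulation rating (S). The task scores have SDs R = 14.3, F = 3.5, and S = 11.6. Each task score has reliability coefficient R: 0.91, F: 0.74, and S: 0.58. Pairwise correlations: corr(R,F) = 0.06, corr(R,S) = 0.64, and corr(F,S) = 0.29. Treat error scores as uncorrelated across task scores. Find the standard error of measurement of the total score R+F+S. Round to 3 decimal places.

8.838

Var(total) = 351.3 + 241.88 = 593.18.
True-score variance = 273.196 + 241.88 = 515.076, so reliability = 0.8683.
Error variance = 593.18 − 515.076 = 78.1043; SEM = √78.1043 = 8.838.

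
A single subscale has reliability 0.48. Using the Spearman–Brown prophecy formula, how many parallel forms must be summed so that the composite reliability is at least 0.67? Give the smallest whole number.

3

k ≥ ρ*(1−ρ₁)/(ρ₁(1−ρ*)) = 0.67·0.52 / (0.48·0.33) = 2.199.
Smallest integer k = 3.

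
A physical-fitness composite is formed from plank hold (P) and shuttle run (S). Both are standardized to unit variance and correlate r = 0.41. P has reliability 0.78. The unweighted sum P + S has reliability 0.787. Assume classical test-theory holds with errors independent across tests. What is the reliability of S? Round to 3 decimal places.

Var(P+S) = 2 + 2·0.41 = 2.820.
True-score variance = ρ_P + ρ_S + 2·0.41, so 0.787 = (0.78 + ρ_S + 0.82) / 2.820.
ρ_S = 0.787·2.820 − 0.78 − 0.82 = 0.619.

0.619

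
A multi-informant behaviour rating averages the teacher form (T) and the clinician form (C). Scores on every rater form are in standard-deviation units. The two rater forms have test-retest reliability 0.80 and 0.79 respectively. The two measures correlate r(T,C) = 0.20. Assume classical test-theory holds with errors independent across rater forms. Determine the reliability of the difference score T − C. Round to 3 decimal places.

0.744

Var(T−C) = 1 + 1 − 2·0.20 = 2 − 0.4 = 1.6.
Because errors are independent across components, Cov(Tᵢ,Tⱼ) = Cov(Xᵢ,Xⱼ); the off-diagonal part of the true-score variance is the same as above.
True-score variance = [0.80 + 0.79] − 0.4 = 1.59 − 0.4 = 1.19.
Reliability = 1.19 / 1.6 = 0.744.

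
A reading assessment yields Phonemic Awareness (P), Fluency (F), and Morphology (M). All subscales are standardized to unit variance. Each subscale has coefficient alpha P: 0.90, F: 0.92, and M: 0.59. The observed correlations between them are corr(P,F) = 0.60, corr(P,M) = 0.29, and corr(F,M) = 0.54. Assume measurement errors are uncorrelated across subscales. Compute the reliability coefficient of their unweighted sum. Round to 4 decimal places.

0.8993

Var(P+F+M) = 3 + 2·[0.60 + 0.29 + 0.54] = 3 + 2.86 = 5.86.
Under uncorrelated errors the observed covariances equal the true-score covariances, so only the own-variance terms attenuate.
True-score variance = [0.90 + 0.92 + 0.59] + 2.86 = 2.41 + 2.86 = 5.27.
Reliability = 5.27 / 5.86 = 0.8993.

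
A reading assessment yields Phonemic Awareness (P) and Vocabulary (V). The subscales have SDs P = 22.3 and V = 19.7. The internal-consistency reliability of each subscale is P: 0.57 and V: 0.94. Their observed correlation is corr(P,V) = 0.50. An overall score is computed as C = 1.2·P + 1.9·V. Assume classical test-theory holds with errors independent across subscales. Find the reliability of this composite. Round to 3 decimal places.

0.874

Var(C) = 1.2²·22.3² + 1.9²·19.7² + 2·[2.28·22.3·19.7·0.50] = 2117.1 + 1001.63 = 3118.73.
Under uncorrelated errors the observed covariances equal the true-score covariances, so only the own-variance terms attenuate.
True-score variance = [1.2²·22.3²·0.57 + 1.9²·19.7²·0.94] + 1001.63 = 1725.12 + 1001.63 = 2726.75.
Reliability = 2726.75 / 3118.73 = 0.874.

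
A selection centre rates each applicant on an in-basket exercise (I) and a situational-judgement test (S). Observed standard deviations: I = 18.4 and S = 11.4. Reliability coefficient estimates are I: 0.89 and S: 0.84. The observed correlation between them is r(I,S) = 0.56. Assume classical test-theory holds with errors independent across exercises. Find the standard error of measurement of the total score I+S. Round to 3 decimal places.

7.618

Var(total) = 468.52 + 234.931 = 703.451.
True-score variance = 410.485 + 234.931 = 645.416, so reliability = 0.9175.
Error variance = 703.451 − 645.416 = 58.0352; SEM = √58.0352 = 7.618.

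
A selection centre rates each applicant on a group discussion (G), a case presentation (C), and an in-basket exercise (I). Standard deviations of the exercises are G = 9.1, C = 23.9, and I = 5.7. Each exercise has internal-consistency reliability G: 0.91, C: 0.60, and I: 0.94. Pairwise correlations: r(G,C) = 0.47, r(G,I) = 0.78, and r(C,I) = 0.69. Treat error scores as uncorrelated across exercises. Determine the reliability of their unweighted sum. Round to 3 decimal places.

0.795

Var(G+C+I) = 9.1² + 23.9² + 5.7² + 2·[9.1·23.9·0.47 + 9.1·5.7·0.78 + 23.9·5.7·0.69] = 686.51 + 473.355 = 1159.87.
With uncorrelated errors the cross-covariances are all true-score covariance, so they carry over unchanged; only the diagonal terms shrink to ρᵢσᵢ².
True-score variance = [9.1²·0.91 + 23.9²·0.60 + 5.7²·0.94] + 473.355 = 448.624 + 473.355 = 921.979.
Reliability = 921.979 / 1159.87 = 0.795.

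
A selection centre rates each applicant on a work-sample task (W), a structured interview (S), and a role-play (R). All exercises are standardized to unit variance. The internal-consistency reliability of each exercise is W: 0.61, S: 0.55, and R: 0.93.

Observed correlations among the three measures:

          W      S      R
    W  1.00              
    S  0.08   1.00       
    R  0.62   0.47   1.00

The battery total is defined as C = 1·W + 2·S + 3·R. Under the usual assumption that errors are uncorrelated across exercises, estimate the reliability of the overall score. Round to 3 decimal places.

Var(C) = 1 + 2² + 3² + 2·[2·0.08 + 3·0.62 + 6·0.47] = 14 + 9.68 = 23.68.
With uncorrelated errors the cross-covariances are all true-score covariance, so they carry over unchanged; only the diagonal terms shrink to ρᵢσᵢ².
True-score variance = [0.61 + 2²·0.55 + 3²·0.93] + 9.68 = 11.18 + 9.68 = 20.86.
Reliability = 20.86 / 23.68 = 0.881.

0.881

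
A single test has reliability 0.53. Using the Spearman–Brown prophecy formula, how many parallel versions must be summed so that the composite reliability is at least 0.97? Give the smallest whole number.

k ≥ ρ*(1−ρ₁)/(ρ₁(1−ρ*)) = 0.97·0.47 / (0.53·0.03) = 28.673.
Smallest integer k = 29.

29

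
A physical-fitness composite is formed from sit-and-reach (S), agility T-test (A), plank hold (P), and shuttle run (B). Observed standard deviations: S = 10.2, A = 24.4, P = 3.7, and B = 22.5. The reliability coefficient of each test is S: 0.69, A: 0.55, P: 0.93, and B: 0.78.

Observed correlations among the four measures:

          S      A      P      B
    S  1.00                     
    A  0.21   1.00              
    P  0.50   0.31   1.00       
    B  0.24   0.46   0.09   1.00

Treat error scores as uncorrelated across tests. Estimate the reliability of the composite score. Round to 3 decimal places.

Var(S+A+P+B) = 10.2² + 24.4² + 3.7² + 22.5² + 2·[10.2·24.4·0.21 + 10.2·3.7·0.50 + 10.2·22.5·0.24 + 24.4·3.7·0.31 + 24.4·22.5·0.46 + 3.7·22.5·0.09] = 1219.34 + 828.468 = 2047.81.
With uncorrelated errors the cross-covariances are all true-score covariance, so they carry over unchanged; only the diagonal terms shrink to ρᵢσᵢ².
True-score variance = [10.2²·0.69 + 24.4²·0.55 + 3.7²·0.93 + 22.5²·0.78] + 828.468 = 806.842 + 828.468 = 1635.31.
Reliability = 1635.31 / 2047.81 = 0.799.

0.799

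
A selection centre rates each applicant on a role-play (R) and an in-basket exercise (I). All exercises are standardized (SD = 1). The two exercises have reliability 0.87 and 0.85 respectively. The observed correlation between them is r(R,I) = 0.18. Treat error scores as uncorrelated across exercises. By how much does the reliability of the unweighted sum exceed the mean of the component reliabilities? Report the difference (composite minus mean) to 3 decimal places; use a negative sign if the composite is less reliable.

Var(sum) = 2 + 0.36 = 2.36; true-score variance = 1.72 + 0.36 = 2.08; composite reliability = 0.8814.
Mean component reliability = 0.8600.
Difference = 0.8814 − 0.8600 = 0.021.

0.021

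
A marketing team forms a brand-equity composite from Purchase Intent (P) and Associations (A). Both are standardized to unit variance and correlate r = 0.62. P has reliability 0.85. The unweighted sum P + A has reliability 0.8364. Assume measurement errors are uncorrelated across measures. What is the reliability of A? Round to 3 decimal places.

Var(P+A) = 2 + 2·0.62 = 3.240.
True-score variance = ρ_P + ρ_A + 2·0.62, so 0.8364 = (0.85 + ρ_A + 1.24) / 3.240.
ρ_A = 0.8364·3.240 − 0.85 − 1.24 = 0.620.

0.620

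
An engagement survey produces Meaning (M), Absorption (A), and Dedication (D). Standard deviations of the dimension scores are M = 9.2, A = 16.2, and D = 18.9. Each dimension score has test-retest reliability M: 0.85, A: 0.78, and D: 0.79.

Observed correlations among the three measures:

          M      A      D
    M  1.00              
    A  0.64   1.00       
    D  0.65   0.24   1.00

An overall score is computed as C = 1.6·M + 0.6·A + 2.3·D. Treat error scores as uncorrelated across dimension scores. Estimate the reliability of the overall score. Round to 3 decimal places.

0.868

Var(C) = 1.6²·9.2² + 0.6²·16.2² + 2.3²·18.9² + 2·[0.96·9.2·16.2·0.64 + 3.68·9.2·18.9·0.65 + 1.38·16.2·18.9·0.24] = 2200.8 + 1217.8 = 3418.59.
Under uncorrelated errors the observed covariances equal the true-score covariances, so only the own-variance terms attenuate.
True-score variance = [1.6²·9.2²·0.85 + 0.6²·16.2²·0.78 + 2.3²·18.9²·0.79] + 1217.8 = 1750.69 + 1217.8 = 2968.48.
Reliability = 2968.48 / 3418.59 = 0.868.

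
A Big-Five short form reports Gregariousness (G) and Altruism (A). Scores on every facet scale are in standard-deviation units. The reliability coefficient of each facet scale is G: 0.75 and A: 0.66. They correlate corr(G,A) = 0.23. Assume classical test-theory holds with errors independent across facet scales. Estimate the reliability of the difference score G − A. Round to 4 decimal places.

0.6169

Var(G−A) = 1 + 1 − 2·0.23 = 2 − 0.46 = 1.54.
With uncorrelated errors the cross-covariances are all true-score covariance, so they carry over unchanged; only the diagonal terms shrink to ρᵢσᵢ².
True-score variance = [0.75 + 0.66] − 0.46 = 1.41 − 0.46 = 0.95.
Reliability = 0.95 / 1.54 = 0.6169.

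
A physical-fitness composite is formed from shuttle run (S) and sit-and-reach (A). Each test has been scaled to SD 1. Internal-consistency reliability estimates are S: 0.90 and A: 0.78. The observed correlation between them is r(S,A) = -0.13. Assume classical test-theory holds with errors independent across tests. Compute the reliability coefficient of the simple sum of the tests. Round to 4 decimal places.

Var(S+A) = 2 + 2·[(-0.13)] = 2 − 0.26 = 1.74.
Under uncorrelated errors the observed covariances equal the true-score covariances, so only the own-variance terms attenuate.
True-score variance = [0.90 + 0.78] − 0.26 = 1.68 − 0.26 = 1.42.
Reliability = 1.42 / 1.74 = 0.8161.

0.8161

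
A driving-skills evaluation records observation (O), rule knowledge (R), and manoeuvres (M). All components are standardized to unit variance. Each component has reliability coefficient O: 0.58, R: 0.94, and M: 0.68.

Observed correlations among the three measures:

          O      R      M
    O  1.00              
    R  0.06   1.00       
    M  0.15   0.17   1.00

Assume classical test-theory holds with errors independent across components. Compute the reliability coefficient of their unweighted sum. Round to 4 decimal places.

0.7872

Var(O+R+M) = 3 + 2·[0.06 + 0.15 + 0.17] = 3 + 0.76 = 3.76.
Under uncorrelated errors the observed covariances equal the true-score covariances, so only the own-variance terms attenuate.
True-score variance = [0.58 + 0.94 + 0.68] + 0.76 = 2.2 + 0.76 = 2.96.
Reliability = 2.96 / 3.76 = 0.7872.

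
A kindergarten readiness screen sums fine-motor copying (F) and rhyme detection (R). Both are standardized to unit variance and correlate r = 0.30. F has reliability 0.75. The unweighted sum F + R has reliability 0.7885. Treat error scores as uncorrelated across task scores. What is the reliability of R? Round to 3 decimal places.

Var(F+R) = 2 + 2·0.30 = 2.600.
True-score variance = ρ_F + ρ_R + 2·0.30, so 0.7885 = (0.75 + ρ_R + 0.60) / 2.600.
ρ_R = 0.7885·2.600 − 0.75 − 0.60 = 0.700.

0.700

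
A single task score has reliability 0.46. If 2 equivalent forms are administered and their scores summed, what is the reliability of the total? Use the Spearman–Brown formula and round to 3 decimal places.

ρ_k = kρ / (1 + (k−1)ρ) = 2·0.46 / (1 + 1·0.46) = 0.920 / 1.460 = 0.630.

0.630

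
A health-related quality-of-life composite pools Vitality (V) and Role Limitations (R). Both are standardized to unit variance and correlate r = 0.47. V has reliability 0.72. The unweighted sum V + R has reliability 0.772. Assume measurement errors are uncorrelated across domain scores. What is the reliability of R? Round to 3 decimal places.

Var(V+R) = 2 + 2·0.47 = 2.940.
True-score variance = ρ_V + ρ_R + 2·0.47, so 0.772 = (0.72 + ρ_R + 0.94) / 2.940.
ρ_R = 0.772·2.940 − 0.72 − 0.94 = 0.610.

0.610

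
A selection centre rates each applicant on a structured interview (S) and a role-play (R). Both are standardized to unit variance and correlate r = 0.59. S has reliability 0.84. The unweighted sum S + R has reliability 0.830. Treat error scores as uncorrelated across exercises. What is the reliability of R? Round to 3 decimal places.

0.619

Var(S+R) = 2 + 2·0.59 = 3.180.
True-score variance = ρ_S + ρ_R + 2·0.59, so 0.830 = (0.84 + ρ_R + 1.18) / 3.180.
ρ_R = 0.830·3.180 − 0.84 − 1.18 = 0.619.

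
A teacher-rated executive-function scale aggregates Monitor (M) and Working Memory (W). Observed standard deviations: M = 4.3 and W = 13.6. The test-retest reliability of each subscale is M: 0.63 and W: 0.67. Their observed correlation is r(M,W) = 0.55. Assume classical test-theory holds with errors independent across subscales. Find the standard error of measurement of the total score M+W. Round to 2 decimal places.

Var(total) = 203.45 + 64.328 = 267.778.
True-score variance = 135.572 + 64.328 = 199.9, so reliability = 0.7465.
Error variance = 267.778 − 199.9 = 67.8781; SEM = √67.8781 = 8.24.

8.24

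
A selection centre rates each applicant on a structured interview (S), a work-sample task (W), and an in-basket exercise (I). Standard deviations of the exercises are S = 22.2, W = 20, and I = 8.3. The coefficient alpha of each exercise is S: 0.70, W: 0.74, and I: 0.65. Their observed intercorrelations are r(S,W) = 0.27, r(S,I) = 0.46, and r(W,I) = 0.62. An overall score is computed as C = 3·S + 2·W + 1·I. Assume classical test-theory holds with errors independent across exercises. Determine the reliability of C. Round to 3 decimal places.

Var(C) = 3²·22.2² + 2²·20² + 8.3² + 2·[6·22.2·20·0.27 + 3·22.2·8.3·0.46 + 2·20·8.3·0.62] = 6104.45 + 2358.8 = 8463.25.
Because errors are independent across components, Cov(Tᵢ,Tⱼ) = Cov(Xᵢ,Xⱼ); the off-diagonal part of the true-score variance is the same as above.
True-score variance = [3²·22.2²·0.70 + 2²·20²·0.74 + 8.3²·0.65] + 2358.8 = 4333.67 + 2358.8 = 6692.47.
Reliability = 6692.47 / 8463.25 = 0.791.

0.791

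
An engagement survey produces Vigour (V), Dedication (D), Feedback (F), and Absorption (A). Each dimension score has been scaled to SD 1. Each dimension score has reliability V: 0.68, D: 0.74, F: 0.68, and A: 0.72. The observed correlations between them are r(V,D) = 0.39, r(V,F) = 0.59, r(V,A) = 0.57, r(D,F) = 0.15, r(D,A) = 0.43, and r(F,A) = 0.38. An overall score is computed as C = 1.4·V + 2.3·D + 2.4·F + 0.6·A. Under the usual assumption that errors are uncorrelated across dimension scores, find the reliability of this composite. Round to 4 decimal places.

Var(C) = 1.4² + 2.3² + 2.4² + 0.6² + 2·[3.22·0.39 + 3.36·0.59 + 0.84·0.57 + 5.52·0.15 + 1.38·0.43 + 1.44·0.38] = 13.37 + 11.3712 = 24.7412.
Under uncorrelated errors the observed covariances equal the true-score covariances, so only the own-variance terms attenuate.
True-score variance = [1.4²·0.68 + 2.3²·0.74 + 2.4²·0.68 + 0.6²·0.72] + 11.3712 = 9.4234 + 11.3712 = 20.7946.
Reliability = 20.7946 / 24.7412 = 0.8405.

0.8405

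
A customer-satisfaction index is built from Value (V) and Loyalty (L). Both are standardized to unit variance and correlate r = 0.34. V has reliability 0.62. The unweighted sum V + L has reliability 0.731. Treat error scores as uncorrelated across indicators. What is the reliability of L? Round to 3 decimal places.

Var(V+L) = 2 + 2·0.34 = 2.680.
True-score variance = ρ_V + ρ_L + 2·0.34, so 0.731 = (0.62 + ρ_L + 0.68) / 2.680.
ρ_L = 0.731·2.680 − 0.62 − 0.68 = 0.659.

0.659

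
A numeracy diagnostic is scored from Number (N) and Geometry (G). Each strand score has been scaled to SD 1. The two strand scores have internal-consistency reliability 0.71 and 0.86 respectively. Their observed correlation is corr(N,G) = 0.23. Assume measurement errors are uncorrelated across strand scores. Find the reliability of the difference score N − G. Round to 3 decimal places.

Var(N−G) = 1 + 1 − 2·0.23 = 2 − 0.46 = 1.54.
With uncorrelated errors the cross-covariances are all true-score covariance, so they carry over unchanged; only the diagonal terms shrink to ρᵢσᵢ².
True-score variance = [0.71 + 0.86] − 0.46 = 1.57 − 0.46 = 1.11.
Reliability = 1.11 / 1.54 = 0.721.

0.721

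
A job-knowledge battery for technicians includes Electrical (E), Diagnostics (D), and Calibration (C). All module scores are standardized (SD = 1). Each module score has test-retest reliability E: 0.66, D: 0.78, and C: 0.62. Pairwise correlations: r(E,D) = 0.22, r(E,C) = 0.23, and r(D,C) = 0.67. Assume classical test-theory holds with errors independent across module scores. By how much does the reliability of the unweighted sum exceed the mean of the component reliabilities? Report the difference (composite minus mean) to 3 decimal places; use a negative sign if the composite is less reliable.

Var(sum) = 3 + 2.24 = 5.24; true-score variance = 2.06 + 2.24 = 4.3; composite reliability = 0.8206.
Mean component reliability = 0.6867.
Difference = 0.8206 − 0.6867 = 0.134.

0.134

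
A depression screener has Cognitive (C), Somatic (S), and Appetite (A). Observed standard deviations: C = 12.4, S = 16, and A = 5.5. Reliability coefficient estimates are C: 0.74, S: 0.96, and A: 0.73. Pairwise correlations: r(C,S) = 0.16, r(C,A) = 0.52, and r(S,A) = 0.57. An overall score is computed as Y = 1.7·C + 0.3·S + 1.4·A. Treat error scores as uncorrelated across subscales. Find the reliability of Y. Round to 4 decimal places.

0.8280

Var(Y) = 1.7²·12.4² + 0.3²·16² + 1.4²·5.5² + 2·[0.51·12.4·16·0.16 + 2.38·12.4·5.5·0.52 + 0.42·16·5.5·0.57] = 526.696 + 243.322 = 770.018.
Because errors are independent across components, Cov(Tᵢ,Tⱼ) = Cov(Xᵢ,Xⱼ); the off-diagonal part of the true-score variance is the same as above.
True-score variance = [1.7²·12.4²·0.74 + 0.3²·16²·0.96 + 1.4²·5.5²·0.73] + 243.322 = 394.231 + 243.322 = 637.553.
Reliability = 637.553 / 770.018 = 0.8280.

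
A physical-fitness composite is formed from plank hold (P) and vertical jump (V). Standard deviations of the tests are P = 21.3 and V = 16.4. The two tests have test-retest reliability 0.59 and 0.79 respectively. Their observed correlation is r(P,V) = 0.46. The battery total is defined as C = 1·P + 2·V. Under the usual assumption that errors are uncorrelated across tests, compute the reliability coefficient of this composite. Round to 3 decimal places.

Var(C) = 21.3² + 2²·16.4² + 2·[2·21.3·16.4·0.46] = 1529.53 + 642.749 = 2172.28.
With uncorrelated errors the cross-covariances are all true-score covariance, so they carry over unchanged; only the diagonal terms shrink to ρᵢσᵢ².
True-score variance = [21.3²·0.59 + 2²·16.4²·0.79] + 642.749 = 1117.59 + 642.749 = 1760.34.
Reliability = 1760.34 / 2172.28 = 0.810.

0.810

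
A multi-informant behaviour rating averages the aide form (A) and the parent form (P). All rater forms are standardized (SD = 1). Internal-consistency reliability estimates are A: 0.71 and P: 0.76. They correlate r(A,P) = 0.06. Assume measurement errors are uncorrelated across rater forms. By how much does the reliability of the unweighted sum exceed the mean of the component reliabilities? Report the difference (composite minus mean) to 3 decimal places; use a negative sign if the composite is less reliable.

0.015

Var(sum) = 2 + 0.12 = 2.12; true-score variance = 1.47 + 0.12 = 1.59; composite reliability = 0.7500.
Mean component reliability = 0.7350.
Difference = 0.7500 − 0.7350 = 0.015.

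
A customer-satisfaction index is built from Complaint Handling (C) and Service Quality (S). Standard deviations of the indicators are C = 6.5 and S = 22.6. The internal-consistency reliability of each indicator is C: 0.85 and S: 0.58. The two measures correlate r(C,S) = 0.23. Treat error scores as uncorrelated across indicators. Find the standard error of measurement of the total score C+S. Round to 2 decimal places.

Var(total) = 553.01 + 67.574 = 620.584.
True-score variance = 332.153 + 67.574 = 399.727, so reliability = 0.6441.
Error variance = 620.584 − 399.727 = 220.857; SEM = √220.857 = 14.86.

14.86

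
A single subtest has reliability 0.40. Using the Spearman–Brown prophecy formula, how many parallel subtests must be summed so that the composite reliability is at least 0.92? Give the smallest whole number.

k ≥ ρ*(1−ρ₁)/(ρ₁(1−ρ*)) = 0.92·0.60 / (0.40·0.08) = 17.250.
Smallest integer k = 18.

18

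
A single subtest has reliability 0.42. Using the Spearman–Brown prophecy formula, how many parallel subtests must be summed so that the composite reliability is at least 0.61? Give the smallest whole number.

3

k ≥ ρ*(1−ρ₁)/(ρ₁(1−ρ*)) = 0.61·0.58 / (0.42·0.39) = 2.160.
Smallest integer k = 3.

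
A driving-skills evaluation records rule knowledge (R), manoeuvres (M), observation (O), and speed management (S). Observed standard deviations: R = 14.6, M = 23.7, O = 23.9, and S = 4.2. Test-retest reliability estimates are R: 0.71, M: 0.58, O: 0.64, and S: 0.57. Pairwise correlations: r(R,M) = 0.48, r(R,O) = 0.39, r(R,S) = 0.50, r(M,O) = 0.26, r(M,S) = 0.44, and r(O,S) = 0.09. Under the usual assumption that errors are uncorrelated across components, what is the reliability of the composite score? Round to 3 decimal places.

Var(R+M+O+S) = 14.6² + 23.7² + 23.9² + 4.2² + 2·[14.6·23.7·0.48 + 14.6·23.9·0.39 + 14.6·4.2·0.50 + 23.7·23.9·0.26 + 23.7·4.2·0.44 + 23.9·4.2·0.09] = 1363.7 + 1065.88 = 2429.58.
With uncorrelated errors the cross-covariances are all true-score covariance, so they carry over unchanged; only the diagonal terms shrink to ρᵢσᵢ².
True-score variance = [14.6²·0.71 + 23.7²·0.58 + 23.9²·0.64 + 4.2²·0.57] + 1065.88 = 852.753 + 1065.88 = 1918.63.
Reliability = 1918.63 / 2429.58 = 0.790.

0.790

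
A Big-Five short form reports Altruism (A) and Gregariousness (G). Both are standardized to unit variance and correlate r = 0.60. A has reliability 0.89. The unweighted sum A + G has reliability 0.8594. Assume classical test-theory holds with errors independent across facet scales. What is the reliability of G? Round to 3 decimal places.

Var(A+G) = 2 + 2·0.60 = 3.200.
True-score variance = ρ_A + ρ_G + 2·0.60, so 0.8594 = (0.89 + ρ_G + 1.20) / 3.200.
ρ_G = 0.8594·3.200 − 0.89 − 1.20 = 0.660.

0.660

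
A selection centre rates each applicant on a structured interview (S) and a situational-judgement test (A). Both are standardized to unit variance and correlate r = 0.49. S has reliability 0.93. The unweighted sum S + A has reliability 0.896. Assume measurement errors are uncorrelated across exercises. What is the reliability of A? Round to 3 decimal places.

Var(S+A) = 2 + 2·0.49 = 2.980.
True-score variance = ρ_S + ρ_A + 2·0.49, so 0.896 = (0.93 + ρ_A + 0.98) / 2.980.
ρ_A = 0.896·2.980 − 0.93 − 0.98 = 0.760.

0.760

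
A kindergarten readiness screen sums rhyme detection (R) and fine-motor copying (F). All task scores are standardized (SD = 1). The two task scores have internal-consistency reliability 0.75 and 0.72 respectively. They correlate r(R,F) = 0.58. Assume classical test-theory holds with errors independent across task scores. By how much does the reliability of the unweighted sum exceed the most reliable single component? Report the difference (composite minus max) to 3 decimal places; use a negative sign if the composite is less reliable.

0.082

Var(sum) = 2 + 1.16 = 3.16; true-score variance = 1.47 + 1.16 = 2.63; composite reliability = 0.8323.
Max component reliability = 0.7500.
Difference = 0.8323 − 0.7500 = 0.082.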